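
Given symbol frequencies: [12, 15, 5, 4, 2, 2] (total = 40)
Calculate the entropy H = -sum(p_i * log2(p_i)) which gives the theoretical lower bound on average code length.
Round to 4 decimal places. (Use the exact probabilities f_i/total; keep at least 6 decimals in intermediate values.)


Per-symbol terms -p_i * log2(p_i) with p_i = f_i/40:
  p = 12/40 = 0.300000: log2(p) = -1.736966, -p*log2(p) = 0.521090
  p = 15/40 = 0.375000: log2(p) = -1.415037, -p*log2(p) = 0.530639
  p = 5/40 = 0.125000: log2(p) = -3.000000, -p*log2(p) = 0.375000
  p = 4/40 = 0.100000: log2(p) = -3.321928, -p*log2(p) = 0.332193
  p = 2/40 = 0.050000: log2(p) = -4.321928, -p*log2(p) = 0.216096
  p = 2/40 = 0.050000: log2(p) = -4.321928, -p*log2(p) = 0.216096
H = 0.521090 + 0.530639 + 0.375000 + 0.332193 + 0.216096 + 0.216096 = 2.191114

H = 2.1911 bits/symbol


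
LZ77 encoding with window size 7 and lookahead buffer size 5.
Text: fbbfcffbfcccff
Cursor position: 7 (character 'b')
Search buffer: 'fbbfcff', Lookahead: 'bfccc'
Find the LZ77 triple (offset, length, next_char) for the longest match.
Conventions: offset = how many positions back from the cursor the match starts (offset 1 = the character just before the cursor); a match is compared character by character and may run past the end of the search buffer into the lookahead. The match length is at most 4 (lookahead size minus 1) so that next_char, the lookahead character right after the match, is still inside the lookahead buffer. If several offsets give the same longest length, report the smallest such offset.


Try each offset into the search buffer:
  offset=1 (pos 6, char 'f'): match length 0
  offset=2 (pos 5, char 'f'): match length 0
  offset=3 (pos 4, char 'c'): match length 0
  offset=4 (pos 3, char 'f'): match length 0
  offset=5 (pos 2, char 'b'): match length 3
  offset=6 (pos 1, char 'b'): match length 1
  offset=7 (pos 0, char 'f'): match length 0
Longest match has length 3 at offset 5.
next_char = character at position 7 + 3 = 10 -> 'c'

Best match: offset=5, length=3 (matching 'bfc' starting at position 2)
LZ77 triple: (5, 3, 'c')


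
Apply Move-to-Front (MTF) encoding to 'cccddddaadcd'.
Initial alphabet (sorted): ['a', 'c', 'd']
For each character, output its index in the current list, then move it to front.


MTF encoding:
'c': index 1 in ['a', 'c', 'd'] -> ['c', 'a', 'd']
'c': index 0 in ['c', 'a', 'd'] -> ['c', 'a', 'd']
'c': index 0 in ['c', 'a', 'd'] -> ['c', 'a', 'd']
'd': index 2 in ['c', 'a', 'd'] -> ['d', 'c', 'a']
'd': index 0 in ['d', 'c', 'a'] -> ['d', 'c', 'a']
'd': index 0 in ['d', 'c', 'a'] -> ['d', 'c', 'a']
'd': index 0 in ['d', 'c', 'a'] -> ['d', 'c', 'a']
'a': index 2 in ['d', 'c', 'a'] -> ['a', 'd', 'c']
'a': index 0 in ['a', 'd', 'c'] -> ['a', 'd', 'c']
'd': index 1 in ['a', 'd', 'c'] -> ['d', 'a', 'c']
'c': index 2 in ['d', 'a', 'c'] -> ['c', 'd', 'a']
'd': index 1 in ['c', 'd', 'a'] -> ['d', 'c', 'a']


Output: [1, 0, 0, 2, 0, 0, 0, 2, 0, 1, 2, 1]


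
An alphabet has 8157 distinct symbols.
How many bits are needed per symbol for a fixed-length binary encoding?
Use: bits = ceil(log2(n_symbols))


log2(8157) = 12.9938
Bracket: 2^12 = 4096 < 8157 <= 2^13 = 8192
So ceil(log2(8157)) = 13

bits = ceil(log2(8157)) = ceil(12.9938) = 13 bits


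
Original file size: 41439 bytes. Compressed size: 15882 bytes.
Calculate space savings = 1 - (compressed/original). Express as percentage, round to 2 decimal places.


ratio = compressed/original = 15882/41439 = 0.383262
savings = 1 - ratio = 1 - 0.383262 = 0.616738
as a percentage: 0.616738 * 100 = 61.67%

Space savings = 1 - 15882/41439 = 61.67%


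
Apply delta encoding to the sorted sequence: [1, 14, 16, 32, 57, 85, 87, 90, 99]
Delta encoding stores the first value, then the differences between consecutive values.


First value: 1
Deltas:
  14 - 1 = 13
  16 - 14 = 2
  32 - 16 = 16
  57 - 32 = 25
  85 - 57 = 28
  87 - 85 = 2
  90 - 87 = 3
  99 - 90 = 9


Delta encoded: [1, 13, 2, 16, 25, 28, 2, 3, 9]


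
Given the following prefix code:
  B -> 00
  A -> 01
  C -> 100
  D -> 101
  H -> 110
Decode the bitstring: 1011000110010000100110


Decoding step by step:
Bits 101 -> D
Bits 100 -> C
Bits 01 -> A
Bits 100 -> C
Bits 100 -> C
Bits 00 -> B
Bits 100 -> C
Bits 110 -> H


Decoded message: DCACCBCH


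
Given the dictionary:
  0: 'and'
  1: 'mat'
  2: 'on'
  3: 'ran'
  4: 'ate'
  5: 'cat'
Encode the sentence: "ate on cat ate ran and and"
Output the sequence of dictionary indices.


Look up each word in the dictionary:
  'ate' -> 4
  'on' -> 2
  'cat' -> 5
  'ate' -> 4
  'ran' -> 3
  'and' -> 0
  'and' -> 0

Encoded: [4, 2, 5, 4, 3, 0, 0]


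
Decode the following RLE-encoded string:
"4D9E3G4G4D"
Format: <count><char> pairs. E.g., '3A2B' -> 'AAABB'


Expanding each <count><char> pair:
  4D -> 'DDDD'
  9E -> 'EEEEEEEEE'
  3G -> 'GGG'
  4G -> 'GGGG'
  4D -> 'DDDD'

Decoded = DDDDEEEEEEEEEGGGGGGGDDDD


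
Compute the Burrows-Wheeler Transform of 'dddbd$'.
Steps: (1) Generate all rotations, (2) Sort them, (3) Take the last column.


Rotations (sorted):
  0: $dddbd -> last char: d
  1: bd$ddd -> last char: d
  2: d$dddb -> last char: b
  3: dbd$dd -> last char: d
  4: ddbd$d -> last char: d
  5: dddbd$ -> last char: $


BWT = ddbdd$


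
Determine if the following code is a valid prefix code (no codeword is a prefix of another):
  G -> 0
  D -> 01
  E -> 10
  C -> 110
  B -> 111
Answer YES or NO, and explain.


Checking each pair (does one codeword prefix another?):
  G='0' vs D='01': prefix -- VIOLATION

NO -- this is NOT a valid prefix code. G (0) is a prefix of D (01).


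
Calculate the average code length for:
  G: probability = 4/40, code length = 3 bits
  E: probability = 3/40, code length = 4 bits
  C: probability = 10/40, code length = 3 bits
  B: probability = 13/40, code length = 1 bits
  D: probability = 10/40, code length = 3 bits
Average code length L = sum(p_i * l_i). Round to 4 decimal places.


Weighted contributions p_i * l_i:
  G: (4/40) * 3 = 12/40
  E: (3/40) * 4 = 12/40
  C: (10/40) * 3 = 30/40
  B: (13/40) * 1 = 13/40
  D: (10/40) * 3 = 30/40
Sum = (12 + 12 + 30 + 13 + 30)/40 = 97/40

L = 97/40 = 2.4250 bits/symbol


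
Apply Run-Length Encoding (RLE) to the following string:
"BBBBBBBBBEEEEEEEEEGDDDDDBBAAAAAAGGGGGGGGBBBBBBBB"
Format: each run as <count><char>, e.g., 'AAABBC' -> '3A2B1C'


Scanning runs left to right:
  i=0: run of 'B' x 9 -> '9B'
  i=9: run of 'E' x 9 -> '9E'
  i=18: run of 'G' x 1 -> '1G'
  i=19: run of 'D' x 5 -> '5D'
  i=24: run of 'B' x 2 -> '2B'
  i=26: run of 'A' x 6 -> '6A'
  i=32: run of 'G' x 8 -> '8G'
  i=40: run of 'B' x 8 -> '8B'

RLE = 9B9E1G5D2B6A8G8B


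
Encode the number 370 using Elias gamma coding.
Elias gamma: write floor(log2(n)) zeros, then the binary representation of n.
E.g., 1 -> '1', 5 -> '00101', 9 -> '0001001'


num_bits = floor(log2(370)) + 1 = 9
leading_zeros = num_bits - 1 = 8
binary(370) = 101110010

Elias gamma(370) = '00000000' + '101110010' = 00000000101110010 (17 bits)


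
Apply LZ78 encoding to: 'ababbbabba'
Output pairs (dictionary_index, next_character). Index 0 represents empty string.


LZ78 encoding steps:
Dictionary: {0: ''}
Step 1: w='' (idx 0), next='a' -> output (0, 'a'), add 'a' as idx 1
Step 2: w='' (idx 0), next='b' -> output (0, 'b'), add 'b' as idx 2
Step 3: w='a' (idx 1), next='b' -> output (1, 'b'), add 'ab' as idx 3
Step 4: w='b' (idx 2), next='b' -> output (2, 'b'), add 'bb' as idx 4
Step 5: w='ab' (idx 3), next='b' -> output (3, 'b'), add 'abb' as idx 5
Step 6: w='a' (idx 1), end of input -> output (1, '')


Encoded: [(0, 'a'), (0, 'b'), (1, 'b'), (2, 'b'), (3, 'b'), (1, '')]


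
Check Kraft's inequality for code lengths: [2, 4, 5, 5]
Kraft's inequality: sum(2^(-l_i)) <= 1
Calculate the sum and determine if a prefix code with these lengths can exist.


Sum = 2^(-2) + 2^(-4) + 2^(-5) + 2^(-5)
    = 0.25 + 0.0625 + 0.03125 + 0.03125
    = 12/32 = 0.375
Since 0.375 <= 1, Kraft's inequality IS satisfied.
A prefix code with these lengths CAN exist.

Kraft sum = 0.375. Satisfied.


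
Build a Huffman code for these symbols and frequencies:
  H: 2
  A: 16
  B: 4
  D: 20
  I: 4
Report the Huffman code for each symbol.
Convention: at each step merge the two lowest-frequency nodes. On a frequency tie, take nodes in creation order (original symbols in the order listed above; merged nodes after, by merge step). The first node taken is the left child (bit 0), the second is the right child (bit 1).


Huffman tree construction:
Step 1: Merge H(2) + B(4) = 6
Step 2: Merge I(4) + (H+B)(6) = 10
Step 3: Merge (I+(H+B))(10) + A(16) = 26
Step 4: Merge D(20) + ((I+(H+B))+A)(26) = 46
Read each symbol's code off the tree from the root (left child = 0, right child = 1).

Codes:
  H: 1010 (length 4)
  A: 11 (length 2)
  B: 1011 (length 4)
  D: 0 (length 1)
  I: 100 (length 3)
Average code length: 88/46 = 1.9130 bits/symbol


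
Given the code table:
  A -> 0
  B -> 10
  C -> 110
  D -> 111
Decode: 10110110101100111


Decoding:
10 -> B
110 -> C
110 -> C
10 -> B
110 -> C
0 -> A
111 -> D


Result: BCCBCAD


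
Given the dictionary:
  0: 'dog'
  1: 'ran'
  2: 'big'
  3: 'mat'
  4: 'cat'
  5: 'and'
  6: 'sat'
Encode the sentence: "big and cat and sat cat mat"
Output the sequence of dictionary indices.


Look up each word in the dictionary:
  'big' -> 2
  'and' -> 5
  'cat' -> 4
  'and' -> 5
  'sat' -> 6
  'cat' -> 4
  'mat' -> 3

Encoded: [2, 5, 4, 5, 6, 4, 3]


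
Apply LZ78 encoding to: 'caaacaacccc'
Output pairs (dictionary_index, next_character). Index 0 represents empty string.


LZ78 encoding steps:
Dictionary: {0: ''}
Step 1: w='' (idx 0), next='c' -> output (0, 'c'), add 'c' as idx 1
Step 2: w='' (idx 0), next='a' -> output (0, 'a'), add 'a' as idx 2
Step 3: w='a' (idx 2), next='a' -> output (2, 'a'), add 'aa' as idx 3
Step 4: w='c' (idx 1), next='a' -> output (1, 'a'), add 'ca' as idx 4
Step 5: w='a' (idx 2), next='c' -> output (2, 'c'), add 'ac' as idx 5
Step 6: w='c' (idx 1), next='c' -> output (1, 'c'), add 'cc' as idx 6
Step 7: w='c' (idx 1), end of input -> output (1, '')


Encoded: [(0, 'c'), (0, 'a'), (2, 'a'), (1, 'a'), (2, 'c'), (1, 'c'), (1, '')]


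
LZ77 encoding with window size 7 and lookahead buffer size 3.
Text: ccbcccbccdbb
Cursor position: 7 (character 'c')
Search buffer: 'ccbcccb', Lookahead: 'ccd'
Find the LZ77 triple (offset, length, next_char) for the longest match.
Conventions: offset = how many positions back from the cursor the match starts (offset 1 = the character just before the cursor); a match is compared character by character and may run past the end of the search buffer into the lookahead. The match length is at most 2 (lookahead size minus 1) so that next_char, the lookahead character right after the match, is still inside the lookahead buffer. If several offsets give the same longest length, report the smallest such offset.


Try each offset into the search buffer:
  offset=1 (pos 6, char 'b'): match length 0
  offset=2 (pos 5, char 'c'): match length 1
  offset=3 (pos 4, char 'c'): match length 2
  offset=4 (pos 3, char 'c'): match length 2
  offset=5 (pos 2, char 'b'): match length 0
  offset=6 (pos 1, char 'c'): match length 1
  offset=7 (pos 0, char 'c'): match length 2
Longest match has length 2, found at offsets 3, 4, 7; take the smallest, offset 3.
next_char = character at position 7 + 2 = 9 -> 'd'

Best match: offset=3, length=2 (matching 'cc' starting at position 4)
LZ77 triple: (3, 2, 'd')


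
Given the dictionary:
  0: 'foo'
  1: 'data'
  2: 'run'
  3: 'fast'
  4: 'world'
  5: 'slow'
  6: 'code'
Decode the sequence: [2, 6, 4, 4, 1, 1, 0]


Look up each index in the dictionary:
  2 -> 'run'
  6 -> 'code'
  4 -> 'world'
  4 -> 'world'
  1 -> 'data'
  1 -> 'data'
  0 -> 'foo'

Decoded: "run code world world data data foo"


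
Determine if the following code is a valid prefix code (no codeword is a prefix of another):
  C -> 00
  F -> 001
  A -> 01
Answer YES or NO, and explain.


Checking each pair (does one codeword prefix another?):
  C='00' vs F='001': prefix -- VIOLATION

NO -- this is NOT a valid prefix code. C (00) is a prefix of F (001).


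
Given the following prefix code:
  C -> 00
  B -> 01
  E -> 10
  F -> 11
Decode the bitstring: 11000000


Decoding step by step:
Bits 11 -> F
Bits 00 -> C
Bits 00 -> C
Bits 00 -> C


Decoded message: FCCC


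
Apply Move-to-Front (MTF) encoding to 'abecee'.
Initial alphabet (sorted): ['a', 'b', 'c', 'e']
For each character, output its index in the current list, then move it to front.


MTF encoding:
'a': index 0 in ['a', 'b', 'c', 'e'] -> ['a', 'b', 'c', 'e']
'b': index 1 in ['a', 'b', 'c', 'e'] -> ['b', 'a', 'c', 'e']
'e': index 3 in ['b', 'a', 'c', 'e'] -> ['e', 'b', 'a', 'c']
'c': index 3 in ['e', 'b', 'a', 'c'] -> ['c', 'e', 'b', 'a']
'e': index 1 in ['c', 'e', 'b', 'a'] -> ['e', 'c', 'b', 'a']
'e': index 0 in ['e', 'c', 'b', 'a'] -> ['e', 'c', 'b', 'a']


Output: [0, 1, 3, 3, 1, 0]


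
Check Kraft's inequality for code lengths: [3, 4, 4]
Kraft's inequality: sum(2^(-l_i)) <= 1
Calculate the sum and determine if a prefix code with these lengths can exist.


Sum = 2^(-3) + 2^(-4) + 2^(-4)
    = 0.125 + 0.0625 + 0.0625
    = 4/16 = 0.25
Since 0.25 <= 1, Kraft's inequality IS satisfied.
A prefix code with these lengths CAN exist.

Kraft sum = 0.25. Satisfied.


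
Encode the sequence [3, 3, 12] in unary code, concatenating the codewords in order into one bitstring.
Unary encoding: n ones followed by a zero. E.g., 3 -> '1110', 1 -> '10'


Encode each number as n ones followed by a terminating 0:
  3 -> 1110 (4 bits)
  3 -> 1110 (4 bits)
  12 -> 1111111111110 (13 bits)
Total length = 4 + 4 + 13 = 21 bits.

Unary([3, 3, 12]) = 111011101111111111110 (21 bits)


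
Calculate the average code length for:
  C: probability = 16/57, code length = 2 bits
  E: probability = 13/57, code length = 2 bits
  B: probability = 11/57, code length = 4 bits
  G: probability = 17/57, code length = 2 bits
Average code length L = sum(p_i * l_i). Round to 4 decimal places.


Weighted contributions p_i * l_i:
  C: (16/57) * 2 = 32/57
  E: (13/57) * 2 = 26/57
  B: (11/57) * 4 = 44/57
  G: (17/57) * 2 = 34/57
Sum = (32 + 26 + 44 + 34)/57 = 136/57

L = 136/57 = 2.3860 bits/symbol


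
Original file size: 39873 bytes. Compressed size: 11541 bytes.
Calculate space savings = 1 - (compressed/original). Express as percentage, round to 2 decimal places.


ratio = compressed/original = 11541/39873 = 0.289444
savings = 1 - ratio = 1 - 0.289444 = 0.710556
as a percentage: 0.710556 * 100 = 71.06%

Space savings = 1 - 11541/39873 = 71.06%


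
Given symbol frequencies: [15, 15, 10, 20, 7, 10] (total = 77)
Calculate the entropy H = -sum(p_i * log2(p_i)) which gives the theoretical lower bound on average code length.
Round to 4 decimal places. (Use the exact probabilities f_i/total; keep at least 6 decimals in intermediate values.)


Per-symbol terms -p_i * log2(p_i) with p_i = f_i/77:
  p = 15/77 = 0.194805: log2(p) = -2.359896, -p*log2(p) = 0.459720
  p = 15/77 = 0.194805: log2(p) = -2.359896, -p*log2(p) = 0.459720
  p = 10/77 = 0.129870: log2(p) = -2.944858, -p*log2(p) = 0.382449
  p = 20/77 = 0.259740: log2(p) = -1.944858, -p*log2(p) = 0.505158
  p = 7/77 = 0.090909: log2(p) = -3.459432, -p*log2(p) = 0.314494
  p = 10/77 = 0.129870: log2(p) = -2.944858, -p*log2(p) = 0.382449
H = 0.459720 + 0.459720 + 0.382449 + 0.505158 + 0.314494 + 0.382449 = 2.503990

H = 2.504 bits/symbol


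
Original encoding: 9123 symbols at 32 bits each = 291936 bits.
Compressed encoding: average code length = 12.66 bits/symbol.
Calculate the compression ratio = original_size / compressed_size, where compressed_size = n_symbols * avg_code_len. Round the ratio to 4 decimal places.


original_size = n_symbols * orig_bits = 9123 * 32 = 291936 bits
compressed_size = n_symbols * avg_code_len = 9123 * 12.66 = 115497.18 bits
ratio = original_size / compressed_size = 291936 / 115497.18 = 2.5276

Compression ratio = 2.5276


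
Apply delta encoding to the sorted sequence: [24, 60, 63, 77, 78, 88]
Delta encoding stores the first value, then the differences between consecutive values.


First value: 24
Deltas:
  60 - 24 = 36
  63 - 60 = 3
  77 - 63 = 14
  78 - 77 = 1
  88 - 78 = 10


Delta encoded: [24, 36, 3, 14, 1, 10]


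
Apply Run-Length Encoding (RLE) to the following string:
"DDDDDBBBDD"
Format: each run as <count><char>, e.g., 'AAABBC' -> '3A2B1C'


Scanning runs left to right:
  i=0: run of 'D' x 5 -> '5D'
  i=5: run of 'B' x 3 -> '3B'
  i=8: run of 'D' x 2 -> '2D'

RLE = 5D3B2D


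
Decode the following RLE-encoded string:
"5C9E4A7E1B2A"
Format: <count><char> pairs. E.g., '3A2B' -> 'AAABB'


Expanding each <count><char> pair:
  5C -> 'CCCCC'
  9E -> 'EEEEEEEEE'
  4A -> 'AAAA'
  7E -> 'EEEEEEE'
  1B -> 'B'
  2A -> 'AA'

Decoded = CCCCCEEEEEEEEEAAAAEEEEEEEBAA


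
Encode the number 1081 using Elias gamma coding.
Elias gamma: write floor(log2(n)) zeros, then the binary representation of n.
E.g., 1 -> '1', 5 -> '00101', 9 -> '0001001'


num_bits = floor(log2(1081)) + 1 = 11
leading_zeros = num_bits - 1 = 10
binary(1081) = 10000111001

Elias gamma(1081) = '0000000000' + '10000111001' = 000000000010000111001 (21 bits)


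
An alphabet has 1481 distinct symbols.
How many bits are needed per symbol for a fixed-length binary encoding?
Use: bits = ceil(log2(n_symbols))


log2(1481) = 10.5324
Bracket: 2^10 = 1024 < 1481 <= 2^11 = 2048
So ceil(log2(1481)) = 11

bits = ceil(log2(1481)) = ceil(10.5324) = 11 bits


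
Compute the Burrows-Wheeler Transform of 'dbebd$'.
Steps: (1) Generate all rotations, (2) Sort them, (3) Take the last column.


Rotations (sorted):
  0: $dbebd -> last char: d
  1: bd$dbe -> last char: e
  2: bebd$d -> last char: d
  3: d$dbeb -> last char: b
  4: dbebd$ -> last char: $
  5: ebd$db -> last char: b


BWT = dedb$b


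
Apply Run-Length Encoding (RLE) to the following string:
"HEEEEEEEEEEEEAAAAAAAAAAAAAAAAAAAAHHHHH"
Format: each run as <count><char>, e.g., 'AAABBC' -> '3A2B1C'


Scanning runs left to right:
  i=0: run of 'H' x 1 -> '1H'
  i=1: run of 'E' x 12 -> '12E'
  i=13: run of 'A' x 20 -> '20A'
  i=33: run of 'H' x 5 -> '5H'

RLE = 1H12E20A5H


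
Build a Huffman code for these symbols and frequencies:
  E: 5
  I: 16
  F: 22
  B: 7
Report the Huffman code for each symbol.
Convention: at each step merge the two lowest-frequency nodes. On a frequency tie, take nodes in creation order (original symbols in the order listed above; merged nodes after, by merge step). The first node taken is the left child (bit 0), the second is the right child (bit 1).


Huffman tree construction:
Step 1: Merge E(5) + B(7) = 12
Step 2: Merge (E+B)(12) + I(16) = 28
Step 3: Merge F(22) + ((E+B)+I)(28) = 50
Read each symbol's code off the tree from the root (left child = 0, right child = 1).

Codes:
  E: 100 (length 3)
  I: 11 (length 2)
  F: 0 (length 1)
  B: 101 (length 3)
Average code length: 90/50 = 1.8000 bits/symbol


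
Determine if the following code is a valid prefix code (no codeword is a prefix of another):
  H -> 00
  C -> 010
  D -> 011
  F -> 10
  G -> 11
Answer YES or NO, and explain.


Checking each pair (does one codeword prefix another?):
  H='00' vs C='010': no prefix
  H='00' vs D='011': no prefix
  H='00' vs F='10': no prefix
  H='00' vs G='11': no prefix
  C='010' vs H='00': no prefix
  C='010' vs D='011': no prefix
  C='010' vs F='10': no prefix
  C='010' vs G='11': no prefix
  D='011' vs H='00': no prefix
  D='011' vs C='010': no prefix
  D='011' vs F='10': no prefix
  D='011' vs G='11': no prefix
  F='10' vs H='00': no prefix
  F='10' vs C='010': no prefix
  F='10' vs D='011': no prefix
  F='10' vs G='11': no prefix
  G='11' vs H='00': no prefix
  G='11' vs C='010': no prefix
  G='11' vs D='011': no prefix
  G='11' vs F='10': no prefix
No violation found over all pairs.

YES -- this is a valid prefix code. No codeword is a prefix of any other codeword.


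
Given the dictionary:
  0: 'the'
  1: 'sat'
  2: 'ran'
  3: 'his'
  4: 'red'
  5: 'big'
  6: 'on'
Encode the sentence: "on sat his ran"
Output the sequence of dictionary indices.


Look up each word in the dictionary:
  'on' -> 6
  'sat' -> 1
  'his' -> 3
  'ran' -> 2

Encoded: [6, 1, 3, 2]


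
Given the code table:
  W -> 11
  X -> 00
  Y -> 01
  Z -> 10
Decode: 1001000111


Decoding:
10 -> Z
01 -> Y
00 -> X
01 -> Y
11 -> W


Result: ZYXYW


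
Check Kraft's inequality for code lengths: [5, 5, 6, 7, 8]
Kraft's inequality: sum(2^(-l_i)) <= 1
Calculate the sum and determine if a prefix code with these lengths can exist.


Sum = 2^(-5) + 2^(-5) + 2^(-6) + 2^(-7) + 2^(-8)
    = 0.03125 + 0.03125 + 0.015625 + 0.0078125 + 0.00390625
    = 23/256 = 0.08984375
Since 0.08984375 <= 1, Kraft's inequality IS satisfied.
A prefix code with these lengths CAN exist.

Kraft sum = 0.08984375. Satisfied.


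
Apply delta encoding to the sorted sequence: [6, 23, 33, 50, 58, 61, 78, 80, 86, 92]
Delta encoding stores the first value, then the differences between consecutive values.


First value: 6
Deltas:
  23 - 6 = 17
  33 - 23 = 10
  50 - 33 = 17
  58 - 50 = 8
  61 - 58 = 3
  78 - 61 = 17
  80 - 78 = 2
  86 - 80 = 6
  92 - 86 = 6


Delta encoded: [6, 17, 10, 17, 8, 3, 17, 2, 6, 6]


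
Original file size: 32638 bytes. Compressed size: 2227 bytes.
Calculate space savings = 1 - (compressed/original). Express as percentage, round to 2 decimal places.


ratio = compressed/original = 2227/32638 = 0.068233
savings = 1 - ratio = 1 - 0.068233 = 0.931767
as a percentage: 0.931767 * 100 = 93.18%

Space savings = 1 - 2227/32638 = 93.18%


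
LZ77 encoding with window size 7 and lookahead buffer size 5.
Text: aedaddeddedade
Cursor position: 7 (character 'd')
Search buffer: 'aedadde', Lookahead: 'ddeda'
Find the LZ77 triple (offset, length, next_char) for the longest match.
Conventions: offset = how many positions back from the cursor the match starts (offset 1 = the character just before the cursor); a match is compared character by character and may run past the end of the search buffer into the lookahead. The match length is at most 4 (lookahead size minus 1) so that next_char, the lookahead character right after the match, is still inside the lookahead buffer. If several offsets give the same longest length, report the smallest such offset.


Try each offset into the search buffer:
  offset=1 (pos 6, char 'e'): match length 0
  offset=2 (pos 5, char 'd'): match length 1
  offset=3 (pos 4, char 'd'): match length 4
  offset=4 (pos 3, char 'a'): match length 0
  offset=5 (pos 2, char 'd'): match length 1
  offset=6 (pos 1, char 'e'): match length 0
  offset=7 (pos 0, char 'a'): match length 0
Longest match has length 4 at offset 3.
next_char = character at position 7 + 4 = 11 -> 'a'

Best match: offset=3, length=4 (matching 'dded' starting at position 4)
LZ77 triple: (3, 4, 'a')


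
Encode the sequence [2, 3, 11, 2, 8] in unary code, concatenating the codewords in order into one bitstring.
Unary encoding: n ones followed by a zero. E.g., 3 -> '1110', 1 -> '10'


Encode each number as n ones followed by a terminating 0:
  2 -> 110 (3 bits)
  3 -> 1110 (4 bits)
  11 -> 111111111110 (12 bits)
  2 -> 110 (3 bits)
  8 -> 111111110 (9 bits)
Total length = 3 + 4 + 12 + 3 + 9 = 31 bits.

Unary([2, 3, 11, 2, 8]) = 1101110111111111110110111111110 (31 bits)


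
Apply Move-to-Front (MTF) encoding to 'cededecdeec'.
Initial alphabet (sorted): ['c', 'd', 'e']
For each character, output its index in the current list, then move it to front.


MTF encoding:
'c': index 0 in ['c', 'd', 'e'] -> ['c', 'd', 'e']
'e': index 2 in ['c', 'd', 'e'] -> ['e', 'c', 'd']
'd': index 2 in ['e', 'c', 'd'] -> ['d', 'e', 'c']
'e': index 1 in ['d', 'e', 'c'] -> ['e', 'd', 'c']
'd': index 1 in ['e', 'd', 'c'] -> ['d', 'e', 'c']
'e': index 1 in ['d', 'e', 'c'] -> ['e', 'd', 'c']
'c': index 2 in ['e', 'd', 'c'] -> ['c', 'e', 'd']
'd': index 2 in ['c', 'e', 'd'] -> ['d', 'c', 'e']
'e': index 2 in ['d', 'c', 'e'] -> ['e', 'd', 'c']
'e': index 0 in ['e', 'd', 'c'] -> ['e', 'd', 'c']
'c': index 2 in ['e', 'd', 'c'] -> ['c', 'e', 'd']


Output: [0, 2, 2, 1, 1, 1, 2, 2, 2, 0, 2]


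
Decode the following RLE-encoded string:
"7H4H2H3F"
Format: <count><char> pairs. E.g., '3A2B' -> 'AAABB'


Expanding each <count><char> pair:
  7H -> 'HHHHHHH'
  4H -> 'HHHH'
  2H -> 'HH'
  3F -> 'FFF'

Decoded = HHHHHHHHHHHHHFFF


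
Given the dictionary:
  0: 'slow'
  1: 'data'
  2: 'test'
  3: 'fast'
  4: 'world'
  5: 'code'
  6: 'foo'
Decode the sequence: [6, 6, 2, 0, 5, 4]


Look up each index in the dictionary:
  6 -> 'foo'
  6 -> 'foo'
  2 -> 'test'
  0 -> 'slow'
  5 -> 'code'
  4 -> 'world'

Decoded: "foo foo test slow code world"


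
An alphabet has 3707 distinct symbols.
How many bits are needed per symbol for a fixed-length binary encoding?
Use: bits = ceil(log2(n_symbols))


log2(3707) = 11.856
Bracket: 2^11 = 2048 < 3707 <= 2^12 = 4096
So ceil(log2(3707)) = 12

bits = ceil(log2(3707)) = ceil(11.856) = 12 bits


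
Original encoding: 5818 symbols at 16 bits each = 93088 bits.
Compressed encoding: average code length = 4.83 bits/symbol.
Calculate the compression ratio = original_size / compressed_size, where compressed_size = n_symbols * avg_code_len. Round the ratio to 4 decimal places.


original_size = n_symbols * orig_bits = 5818 * 16 = 93088 bits
compressed_size = n_symbols * avg_code_len = 5818 * 4.83 = 28100.94 bits
ratio = original_size / compressed_size = 93088 / 28100.94 = 3.3126

Compression ratio = 3.3126


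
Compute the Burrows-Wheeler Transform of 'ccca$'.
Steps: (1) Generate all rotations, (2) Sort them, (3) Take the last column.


Rotations (sorted):
  0: $ccca -> last char: a
  1: a$ccc -> last char: c
  2: ca$cc -> last char: c
  3: cca$c -> last char: c
  4: ccca$ -> last char: $


BWT = accc$


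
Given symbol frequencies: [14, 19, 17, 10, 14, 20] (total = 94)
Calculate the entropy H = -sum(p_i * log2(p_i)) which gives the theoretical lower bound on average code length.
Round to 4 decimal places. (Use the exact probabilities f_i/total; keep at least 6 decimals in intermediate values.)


Per-symbol terms -p_i * log2(p_i) with p_i = f_i/94:
  p = 14/94 = 0.148936: log2(p) = -2.747234, -p*log2(p) = 0.409163
  p = 19/94 = 0.202128: log2(p) = -2.306661, -p*log2(p) = 0.466240
  p = 17/94 = 0.180851: log2(p) = -2.467126, -p*log2(p) = 0.446182
  p = 10/94 = 0.106383: log2(p) = -3.232661, -p*log2(p) = 0.343900
  p = 14/94 = 0.148936: log2(p) = -2.747234, -p*log2(p) = 0.409163
  p = 20/94 = 0.212766: log2(p) = -2.232661, -p*log2(p) = 0.475034
H = 0.409163 + 0.466240 + 0.446182 + 0.343900 + 0.409163 + 0.475034 = 2.549682

H = 2.5497 bits/symbol


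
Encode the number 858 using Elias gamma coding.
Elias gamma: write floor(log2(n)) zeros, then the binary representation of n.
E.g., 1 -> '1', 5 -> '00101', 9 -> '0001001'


num_bits = floor(log2(858)) + 1 = 10
leading_zeros = num_bits - 1 = 9
binary(858) = 1101011010

Elias gamma(858) = '000000000' + '1101011010' = 0000000001101011010 (19 bits)


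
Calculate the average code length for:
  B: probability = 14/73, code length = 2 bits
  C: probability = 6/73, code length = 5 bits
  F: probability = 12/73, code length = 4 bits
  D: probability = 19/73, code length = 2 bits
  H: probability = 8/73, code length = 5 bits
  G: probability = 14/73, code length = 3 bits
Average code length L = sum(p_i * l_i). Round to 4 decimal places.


Weighted contributions p_i * l_i:
  B: (14/73) * 2 = 28/73
  C: (6/73) * 5 = 30/73
  F: (12/73) * 4 = 48/73
  D: (19/73) * 2 = 38/73
  H: (8/73) * 5 = 40/73
  G: (14/73) * 3 = 42/73
Sum = (28 + 30 + 48 + 38 + 40 + 42)/73 = 226/73

L = 226/73 = 3.0959 bits/symbol


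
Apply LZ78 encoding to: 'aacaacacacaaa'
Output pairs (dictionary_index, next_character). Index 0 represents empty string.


LZ78 encoding steps:
Dictionary: {0: ''}
Step 1: w='' (idx 0), next='a' -> output (0, 'a'), add 'a' as idx 1
Step 2: w='a' (idx 1), next='c' -> output (1, 'c'), add 'ac' as idx 2
Step 3: w='a' (idx 1), next='a' -> output (1, 'a'), add 'aa' as idx 3
Step 4: w='' (idx 0), next='c' -> output (0, 'c'), add 'c' as idx 4
Step 5: w='ac' (idx 2), next='a' -> output (2, 'a'), add 'aca' as idx 5
Step 6: w='c' (idx 4), next='a' -> output (4, 'a'), add 'ca' as idx 6
Step 7: w='aa' (idx 3), end of input -> output (3, '')


Encoded: [(0, 'a'), (1, 'c'), (1, 'a'), (0, 'c'), (2, 'a'), (4, 'a'), (3, '')]


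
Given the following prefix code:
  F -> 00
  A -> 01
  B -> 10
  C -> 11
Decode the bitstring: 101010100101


Decoding step by step:
Bits 10 -> B
Bits 10 -> B
Bits 10 -> B
Bits 10 -> B
Bits 01 -> A
Bits 01 -> A


Decoded message: BBBBAA


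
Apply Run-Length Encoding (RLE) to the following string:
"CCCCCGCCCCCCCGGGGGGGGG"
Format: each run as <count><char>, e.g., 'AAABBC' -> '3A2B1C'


Scanning runs left to right:
  i=0: run of 'C' x 5 -> '5C'
  i=5: run of 'G' x 1 -> '1G'
  i=6: run of 'C' x 7 -> '7C'
  i=13: run of 'G' x 9 -> '9G'

RLE = 5C1G7C9G


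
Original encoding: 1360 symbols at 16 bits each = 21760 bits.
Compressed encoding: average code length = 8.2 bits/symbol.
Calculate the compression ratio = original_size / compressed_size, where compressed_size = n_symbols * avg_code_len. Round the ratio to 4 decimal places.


original_size = n_symbols * orig_bits = 1360 * 16 = 21760 bits
compressed_size = n_symbols * avg_code_len = 1360 * 8.2 = 11152.0 bits
ratio = original_size / compressed_size = 21760 / 11152.0 = 1.9512

Compression ratio = 1.9512


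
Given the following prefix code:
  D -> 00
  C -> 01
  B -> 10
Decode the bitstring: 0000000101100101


Decoding step by step:
Bits 00 -> D
Bits 00 -> D
Bits 00 -> D
Bits 01 -> C
Bits 01 -> C
Bits 10 -> B
Bits 01 -> C
Bits 01 -> C


Decoded message: DDDCCBCC


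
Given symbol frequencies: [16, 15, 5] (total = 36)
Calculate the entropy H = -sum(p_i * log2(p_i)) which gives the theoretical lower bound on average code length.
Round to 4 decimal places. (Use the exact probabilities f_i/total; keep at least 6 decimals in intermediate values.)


Per-symbol terms -p_i * log2(p_i) with p_i = f_i/36:
  p = 16/36 = 0.444444: log2(p) = -1.169925, -p*log2(p) = 0.519967
  p = 15/36 = 0.416667: log2(p) = -1.263034, -p*log2(p) = 0.526264
  p = 5/36 = 0.138889: log2(p) = -2.847997, -p*log2(p) = 0.395555
H = 0.519967 + 0.526264 + 0.395555 = 1.441786

H = 1.4418 bits/symbol


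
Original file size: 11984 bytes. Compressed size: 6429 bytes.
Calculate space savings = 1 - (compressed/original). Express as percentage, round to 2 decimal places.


ratio = compressed/original = 6429/11984 = 0.536465
savings = 1 - ratio = 1 - 0.536465 = 0.463535
as a percentage: 0.463535 * 100 = 46.35%

Space savings = 1 - 6429/11984 = 46.35%


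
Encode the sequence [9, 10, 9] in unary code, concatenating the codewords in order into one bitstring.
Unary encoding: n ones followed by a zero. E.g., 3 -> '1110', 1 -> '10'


Encode each number as n ones followed by a terminating 0:
  9 -> 1111111110 (10 bits)
  10 -> 11111111110 (11 bits)
  9 -> 1111111110 (10 bits)
Total length = 10 + 11 + 10 = 31 bits.

Unary([9, 10, 9]) = 1111111110111111111101111111110 (31 bits)


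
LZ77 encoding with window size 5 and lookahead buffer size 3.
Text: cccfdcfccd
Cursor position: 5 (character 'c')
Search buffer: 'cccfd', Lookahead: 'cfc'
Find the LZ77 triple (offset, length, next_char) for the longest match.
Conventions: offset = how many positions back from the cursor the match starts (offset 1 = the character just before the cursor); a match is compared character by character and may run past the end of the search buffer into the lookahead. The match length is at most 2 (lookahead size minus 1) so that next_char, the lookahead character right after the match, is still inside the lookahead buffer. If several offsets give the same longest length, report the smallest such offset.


Try each offset into the search buffer:
  offset=1 (pos 4, char 'd'): match length 0
  offset=2 (pos 3, char 'f'): match length 0
  offset=3 (pos 2, char 'c'): match length 2
  offset=4 (pos 1, char 'c'): match length 1
  offset=5 (pos 0, char 'c'): match length 1
Longest match has length 2 at offset 3.
next_char = character at position 5 + 2 = 7 -> 'c'

Best match: offset=3, length=2 (matching 'cf' starting at position 2)
LZ77 triple: (3, 2, 'c')


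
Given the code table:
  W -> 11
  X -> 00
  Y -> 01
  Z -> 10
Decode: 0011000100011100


Decoding:
00 -> X
11 -> W
00 -> X
01 -> Y
00 -> X
01 -> Y
11 -> W
00 -> X


Result: XWXYXYWX


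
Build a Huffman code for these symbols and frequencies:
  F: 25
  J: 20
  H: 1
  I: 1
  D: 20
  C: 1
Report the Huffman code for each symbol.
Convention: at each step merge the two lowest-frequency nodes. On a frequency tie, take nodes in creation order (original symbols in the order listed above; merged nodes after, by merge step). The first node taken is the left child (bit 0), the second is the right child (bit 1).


Huffman tree construction:
Step 1: Merge H(1) + I(1) = 2
Step 2: Merge C(1) + (H+I)(2) = 3
Step 3: Merge (C+(H+I))(3) + J(20) = 23
Step 4: Merge D(20) + ((C+(H+I))+J)(23) = 43
Step 5: Merge F(25) + (D+((C+(H+I))+J))(43) = 68
Read each symbol's code off the tree from the root (left child = 0, right child = 1).

Codes:
  F: 0 (length 1)
  J: 111 (length 3)
  H: 11010 (length 5)
  I: 11011 (length 5)
  D: 10 (length 2)
  C: 1100 (length 4)
Average code length: 139/68 = 2.0441 bits/symbol


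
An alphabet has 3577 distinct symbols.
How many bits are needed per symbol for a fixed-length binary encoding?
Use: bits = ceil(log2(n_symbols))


log2(3577) = 11.8045
Bracket: 2^11 = 2048 < 3577 <= 2^12 = 4096
So ceil(log2(3577)) = 12

bits = ceil(log2(3577)) = ceil(11.8045) = 12 bits


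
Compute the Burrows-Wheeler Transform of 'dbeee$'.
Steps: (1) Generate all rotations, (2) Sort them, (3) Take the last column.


Rotations (sorted):
  0: $dbeee -> last char: e
  1: beee$d -> last char: d
  2: dbeee$ -> last char: $
  3: e$dbee -> last char: e
  4: ee$dbe -> last char: e
  5: eee$db -> last char: b


BWT = ed$eeb


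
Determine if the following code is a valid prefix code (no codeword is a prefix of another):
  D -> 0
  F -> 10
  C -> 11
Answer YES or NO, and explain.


Checking each pair (does one codeword prefix another?):
  D='0' vs F='10': no prefix
  D='0' vs C='11': no prefix
  F='10' vs D='0': no prefix
  F='10' vs C='11': no prefix
  C='11' vs D='0': no prefix
  C='11' vs F='10': no prefix
No violation found over all pairs.

YES -- this is a valid prefix code. No codeword is a prefix of any other codeword.


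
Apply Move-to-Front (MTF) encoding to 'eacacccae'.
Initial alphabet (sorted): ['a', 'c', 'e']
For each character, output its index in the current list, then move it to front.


MTF encoding:
'e': index 2 in ['a', 'c', 'e'] -> ['e', 'a', 'c']
'a': index 1 in ['e', 'a', 'c'] -> ['a', 'e', 'c']
'c': index 2 in ['a', 'e', 'c'] -> ['c', 'a', 'e']
'a': index 1 in ['c', 'a', 'e'] -> ['a', 'c', 'e']
'c': index 1 in ['a', 'c', 'e'] -> ['c', 'a', 'e']
'c': index 0 in ['c', 'a', 'e'] -> ['c', 'a', 'e']
'c': index 0 in ['c', 'a', 'e'] -> ['c', 'a', 'e']
'a': index 1 in ['c', 'a', 'e'] -> ['a', 'c', 'e']
'e': index 2 in ['a', 'c', 'e'] -> ['e', 'a', 'c']


Output: [2, 1, 2, 1, 1, 0, 0, 1, 2]


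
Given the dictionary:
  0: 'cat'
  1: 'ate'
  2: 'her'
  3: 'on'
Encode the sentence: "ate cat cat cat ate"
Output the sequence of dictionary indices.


Look up each word in the dictionary:
  'ate' -> 1
  'cat' -> 0
  'cat' -> 0
  'cat' -> 0
  'ate' -> 1

Encoded: [1, 0, 0, 0, 1]


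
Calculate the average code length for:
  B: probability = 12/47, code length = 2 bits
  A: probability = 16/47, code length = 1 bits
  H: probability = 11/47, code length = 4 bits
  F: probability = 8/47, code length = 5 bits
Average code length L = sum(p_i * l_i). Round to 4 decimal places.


Weighted contributions p_i * l_i:
  B: (12/47) * 2 = 24/47
  A: (16/47) * 1 = 16/47
  H: (11/47) * 4 = 44/47
  F: (8/47) * 5 = 40/47
Sum = (24 + 16 + 44 + 40)/47 = 124/47

L = 124/47 = 2.6383 bits/symbol


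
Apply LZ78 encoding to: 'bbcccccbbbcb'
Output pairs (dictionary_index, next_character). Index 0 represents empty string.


LZ78 encoding steps:
Dictionary: {0: ''}
Step 1: w='' (idx 0), next='b' -> output (0, 'b'), add 'b' as idx 1
Step 2: w='b' (idx 1), next='c' -> output (1, 'c'), add 'bc' as idx 2
Step 3: w='' (idx 0), next='c' -> output (0, 'c'), add 'c' as idx 3
Step 4: w='c' (idx 3), next='c' -> output (3, 'c'), add 'cc' as idx 4
Step 5: w='c' (idx 3), next='b' -> output (3, 'b'), add 'cb' as idx 5
Step 6: w='b' (idx 1), next='b' -> output (1, 'b'), add 'bb' as idx 6
Step 7: w='cb' (idx 5), end of input -> output (5, '')


Encoded: [(0, 'b'), (1, 'c'), (0, 'c'), (3, 'c'), (3, 'b'), (1, 'b'), (5, '')]


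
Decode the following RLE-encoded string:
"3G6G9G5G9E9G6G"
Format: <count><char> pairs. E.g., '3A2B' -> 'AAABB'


Expanding each <count><char> pair:
  3G -> 'GGG'
  6G -> 'GGGGGG'
  9G -> 'GGGGGGGGG'
  5G -> 'GGGGG'
  9E -> 'EEEEEEEEE'
  9G -> 'GGGGGGGGG'
  6G -> 'GGGGGG'

Decoded = GGGGGGGGGGGGGGGGGGGGGGGEEEEEEEEEGGGGGGGGGGGGGGG


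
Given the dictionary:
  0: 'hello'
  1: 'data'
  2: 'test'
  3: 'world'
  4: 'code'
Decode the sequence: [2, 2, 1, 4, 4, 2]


Look up each index in the dictionary:
  2 -> 'test'
  2 -> 'test'
  1 -> 'data'
  4 -> 'code'
  4 -> 'code'
  2 -> 'test'

Decoded: "test test data code code test"


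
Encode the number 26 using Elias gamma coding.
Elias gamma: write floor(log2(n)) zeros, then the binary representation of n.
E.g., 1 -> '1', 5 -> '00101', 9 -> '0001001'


num_bits = floor(log2(26)) + 1 = 5
leading_zeros = num_bits - 1 = 4
binary(26) = 11010

Elias gamma(26) = '0000' + '11010' = 000011010 (9 bits)


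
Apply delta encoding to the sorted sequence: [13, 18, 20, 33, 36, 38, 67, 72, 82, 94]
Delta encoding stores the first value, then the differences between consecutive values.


First value: 13
Deltas:
  18 - 13 = 5
  20 - 18 = 2
  33 - 20 = 13
  36 - 33 = 3
  38 - 36 = 2
  67 - 38 = 29
  72 - 67 = 5
  82 - 72 = 10
  94 - 82 = 12


Delta encoded: [13, 5, 2, 13, 3, 2, 29, 5, 10, 12]


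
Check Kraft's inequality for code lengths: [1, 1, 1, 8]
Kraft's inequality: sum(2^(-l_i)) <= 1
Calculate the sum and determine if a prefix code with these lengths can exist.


Sum = 2^(-1) + 2^(-1) + 2^(-1) + 2^(-8)
    = 0.5 + 0.5 + 0.5 + 0.00390625
    = 385/256 = 1.50390625
Since 1.50390625 > 1, Kraft's inequality is NOT satisfied.
A prefix code with these lengths CANNOT exist.

Kraft sum = 1.50390625. Not satisfied.


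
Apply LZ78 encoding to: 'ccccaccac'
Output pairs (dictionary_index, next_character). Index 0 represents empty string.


LZ78 encoding steps:
Dictionary: {0: ''}
Step 1: w='' (idx 0), next='c' -> output (0, 'c'), add 'c' as idx 1
Step 2: w='c' (idx 1), next='c' -> output (1, 'c'), add 'cc' as idx 2
Step 3: w='c' (idx 1), next='a' -> output (1, 'a'), add 'ca' as idx 3
Step 4: w='cc' (idx 2), next='a' -> output (2, 'a'), add 'cca' as idx 4
Step 5: w='c' (idx 1), end of input -> output (1, '')


Encoded: [(0, 'c'), (1, 'c'), (1, 'a'), (2, 'a'), (1, '')]


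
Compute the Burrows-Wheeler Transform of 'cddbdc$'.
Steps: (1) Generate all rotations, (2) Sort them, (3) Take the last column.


Rotations (sorted):
  0: $cddbdc -> last char: c
  1: bdc$cdd -> last char: d
  2: c$cddbd -> last char: d
  3: cddbdc$ -> last char: $
  4: dbdc$cd -> last char: d
  5: dc$cddb -> last char: b
  6: ddbdc$c -> last char: c


BWT = cdd$dbc


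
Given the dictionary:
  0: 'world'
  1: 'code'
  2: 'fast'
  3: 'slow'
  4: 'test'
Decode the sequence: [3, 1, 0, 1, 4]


Look up each index in the dictionary:
  3 -> 'slow'
  1 -> 'code'
  0 -> 'world'
  1 -> 'code'
  4 -> 'test'

Decoded: "slow code world code test"


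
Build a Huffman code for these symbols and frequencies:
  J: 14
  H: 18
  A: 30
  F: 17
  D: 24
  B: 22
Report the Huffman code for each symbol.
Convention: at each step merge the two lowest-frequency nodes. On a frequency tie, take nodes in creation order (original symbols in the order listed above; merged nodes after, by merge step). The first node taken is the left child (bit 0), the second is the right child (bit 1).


Huffman tree construction:
Step 1: Merge J(14) + F(17) = 31
Step 2: Merge H(18) + B(22) = 40
Step 3: Merge D(24) + A(30) = 54
Step 4: Merge (J+F)(31) + (H+B)(40) = 71
Step 5: Merge (D+A)(54) + ((J+F)+(H+B))(71) = 125
Read each symbol's code off the tree from the root (left child = 0, right child = 1).

Codes:
  J: 100 (length 3)
  H: 110 (length 3)
  A: 01 (length 2)
  F: 101 (length 3)
  D: 00 (length 2)
  B: 111 (length 3)
Average code length: 321/125 = 2.5680 bits/symbol
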